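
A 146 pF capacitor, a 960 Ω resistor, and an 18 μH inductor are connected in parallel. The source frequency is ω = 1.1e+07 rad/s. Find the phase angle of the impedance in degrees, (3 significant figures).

73.2°

X_L = ωL = 198 Ω
X_C = 1/(ωC) = 623 Ω
Parallel: admittances add. Y = 1/R + 1/(jωL) + jωC
Y = (0.00104 − j0.00344) S
|Y| = 0.00360 S → |Z| = 1/|Y| = 278 Ω, ∠Z = −∠Y = 73.2°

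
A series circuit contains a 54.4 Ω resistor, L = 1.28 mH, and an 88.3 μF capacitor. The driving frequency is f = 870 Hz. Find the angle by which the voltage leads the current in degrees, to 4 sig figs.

5.173°

ω = 2πf = 5466 rad/s
X_L = ωL = 6.997 Ω
X_C = 1/(ωC) = 2.072 Ω
Net reactance X = X_L − X_C = 4.925 Ω
Z = 54.40 + j4.925 Ω
|Z| = √(54.40² + 4.925²) = 54.62 Ω
∠Z = arctan(4.925/54.40) = 5.173°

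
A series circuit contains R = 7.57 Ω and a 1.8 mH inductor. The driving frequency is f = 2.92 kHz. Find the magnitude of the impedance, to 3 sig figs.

ω = 2πf = 18350 rad/s
X_L = ωL = 33.0 Ω
Z = 7.57 + j33.0 Ω
|Z| = √(7.57² + 33.0²) = 33.9 Ω

33.9 Ω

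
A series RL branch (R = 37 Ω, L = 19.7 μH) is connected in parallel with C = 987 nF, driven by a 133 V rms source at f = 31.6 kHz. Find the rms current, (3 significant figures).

ω = 2πf = 198500 rad/s
X_L = ωL = 3.91 Ω
X_C = 1/(ωC) = 5.10 Ω
Branch 1 (R+jX_L): Z₁ = 37.0 + j3.91 Ω, |Z₁| = 37.2 Ω
Branch 2 (−jX_C): Z₂ = −j5.10 Ω
Parallel: Z = Z₁Z₂/(Z₁+Z₂), |Z| = 5.13 Ω, ∠Z = -82.1°
I = V/|Z| = 133/5.13 = 25.9 A

25.9 A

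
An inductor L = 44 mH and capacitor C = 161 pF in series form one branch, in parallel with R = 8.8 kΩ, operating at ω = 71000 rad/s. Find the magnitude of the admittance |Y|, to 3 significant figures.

X_L = ωL = 3120 Ω
X_C = 1/(ωC) = 87500 Ω
Branch 1: Z₁ = R = 8800 Ω
Branch 2 (series LC): Z₂ = j(X_L − X_C) = −j84400 Ω
Parallel: Z = Z₁Z₂/(Z₁+Z₂), |Z| = 8750 Ω, ∠Z = -5.96°
|Y| = 1/|Z| = 114 μS

114 μS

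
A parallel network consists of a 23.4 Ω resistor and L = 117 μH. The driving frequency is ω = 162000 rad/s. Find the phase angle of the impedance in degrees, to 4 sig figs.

X_L = ωL = 18.95 Ω
Parallel: admittances add. Y = 1/R + 1/(jωL)
Y = (0.04274 − j0.05276) S
|Y| = 0.06790 S → |Z| = 1/|Y| = 14.73 Ω, ∠Z = −∠Y = 50.99°

50.99°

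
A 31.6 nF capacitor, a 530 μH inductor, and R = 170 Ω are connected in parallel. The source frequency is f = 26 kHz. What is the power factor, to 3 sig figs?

ω = 2πf = 163400 rad/s
X_L = ωL = 86.6 Ω
X_C = 1/(ωC) = 194 Ω
Parallel: admittances add. Y = 1/R + 1/(jωL) + jωC
Y = (0.00588 − j0.00639) S
|Y| = 0.00868 S → |Z| = 1/|Y| = 115 Ω, ∠Z = −∠Y = 47.4°
cos φ = cos(47.4°) = 0.677

0.677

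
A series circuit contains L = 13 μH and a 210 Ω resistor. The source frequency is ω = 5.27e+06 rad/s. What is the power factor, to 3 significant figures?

X_L = ωL = 68.5 Ω
Z = 210 + j68.5 Ω
|Z| = √(210² + 68.5²) = 221 Ω
∠Z = arctan(68.5/210) = 18.1°
cos φ = cos(18.1°) = 0.951

0.951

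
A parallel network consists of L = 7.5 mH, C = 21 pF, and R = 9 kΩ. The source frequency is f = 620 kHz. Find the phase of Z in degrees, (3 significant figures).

ω = 2πf = 3.896e+06 rad/s
X_L = ωL = 29200 Ω
X_C = 1/(ωC) = 12200 Ω
Parallel: admittances add. Y = 1/R + 1/(jωL) + jωC
Y = (0.000111 + j4.76e-05) S
|Y| = 0.000121 S → |Z| = 1/|Y| = 8270 Ω, ∠Z = −∠Y = -23.2°

-23.2°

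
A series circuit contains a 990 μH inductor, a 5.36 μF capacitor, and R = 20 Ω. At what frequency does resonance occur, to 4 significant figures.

ω₀ = 1/√(LC) = 1/√(0.00099 × 5.36e-06) = 13730 rad/s
f₀ = ω₀/(2π) = 2.185 kHz

2.185 kHz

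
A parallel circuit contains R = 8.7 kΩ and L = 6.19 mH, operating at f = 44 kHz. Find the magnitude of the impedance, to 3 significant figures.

1680 Ω

ω = 2πf = 276500 rad/s
X_L = ωL = 1710 Ω
Parallel: admittances add. Y = 1/R + 1/(jωL)
Y = (0.000115 − j0.000584) S
|Y| = 0.000596 S → |Z| = 1/|Y| = 1680 Ω, ∠Z = −∠Y = 78.9°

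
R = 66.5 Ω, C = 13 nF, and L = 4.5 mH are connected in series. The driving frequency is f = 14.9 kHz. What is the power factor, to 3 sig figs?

0.164

ω = 2πf = 93620 rad/s
X_L = ωL = 421 Ω
X_C = 1/(ωC) = 822 Ω
Net reactance X = X_L − X_C = -400 Ω
Z = 66.5 − j400 Ω
|Z| = √(66.5² + 400²) = 406 Ω
∠Z = arctan(-400/66.5) = -80.6°
cos φ = cos(-80.6°) = 0.164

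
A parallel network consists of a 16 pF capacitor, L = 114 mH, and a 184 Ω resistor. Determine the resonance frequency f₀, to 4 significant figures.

ω₀ = 1/√(LC) = 1/√(0.114 × 1.6e-11) = 740400 rad/s
f₀ = ω₀/(2π) = 117.8 kHz

117.8 kHz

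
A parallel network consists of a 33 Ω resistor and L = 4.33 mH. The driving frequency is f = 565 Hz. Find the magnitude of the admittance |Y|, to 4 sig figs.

ω = 2πf = 3550 rad/s
X_L = ωL = 15.37 Ω
Parallel: admittances add. Y = 1/R + 1/(jωL)
Y = (0.03030 − j0.06506) S
|Y| = 0.07177 S → |Z| = 1/|Y| = 13.93 Ω, ∠Z = −∠Y = 65.02°

71.77 mS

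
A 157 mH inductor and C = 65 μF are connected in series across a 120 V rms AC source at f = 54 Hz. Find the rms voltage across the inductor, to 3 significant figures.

807 V

ω = 2πf = 339.3 rad/s
X_L = ωL = 53.3 Ω
X_C = 1/(ωC) = 45.3 Ω
Net reactance X = X_L − X_C = 7.93 Ω
Z = j7.93 Ω
|Z| = √(0² + 7.93²) = 7.93 Ω
I = V/|Z| = 15.1 A
V_L = I·|Z_L| = 15.1 × 53.3 = 807 V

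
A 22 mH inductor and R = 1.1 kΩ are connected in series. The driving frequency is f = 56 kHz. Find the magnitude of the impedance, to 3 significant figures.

7820 Ω

ω = 2πf = 351900 rad/s
X_L = ωL = 7740 Ω
Z = 1100 + j7740 Ω
|Z| = √(1100² + 7740²) = 7820 Ω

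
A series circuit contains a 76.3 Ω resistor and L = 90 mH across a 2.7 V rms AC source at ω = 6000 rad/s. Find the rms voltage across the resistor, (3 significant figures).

0.378 V

X_L = ωL = 540 Ω
Z = 76.3 + j540 Ω
|Z| = √(76.3² + 540²) = 545 Ω
I = V/|Z| = 4.95 mA
V_R = I·|Z_R| = 0.00495 × 76.3 = 0.378 V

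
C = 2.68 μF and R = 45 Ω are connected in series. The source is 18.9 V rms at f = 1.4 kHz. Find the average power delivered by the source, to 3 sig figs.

ω = 2πf = 8796 rad/s
X_C = 1/(ωC) = 42.4 Ω
Z = 45.0 − j42.4 Ω
|Z| = √(45.0² + 42.4²) = 61.8 Ω
∠Z = arctan(-42.4/45.0) = -43.3°
I = V/|Z| = 306 mA
P = VI cos φ = 18.9 × 0.306 × cos(-43.3°) = 4.20 W

4.20 W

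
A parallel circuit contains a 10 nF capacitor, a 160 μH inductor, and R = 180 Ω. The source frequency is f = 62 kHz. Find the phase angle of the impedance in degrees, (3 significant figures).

65.4°

ω = 2πf = 389600 rad/s
X_L = ωL = 62.3 Ω
X_C = 1/(ωC) = 257 Ω
Parallel: admittances add. Y = 1/R + 1/(jωL) + jωC
Y = (0.00556 − j0.0121) S
|Y| = 0.0134 S → |Z| = 1/|Y| = 74.9 Ω, ∠Z = −∠Y = 65.4°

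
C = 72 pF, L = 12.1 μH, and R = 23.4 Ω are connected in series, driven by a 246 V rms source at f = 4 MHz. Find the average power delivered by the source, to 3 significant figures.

22.7 W

ω = 2πf = 2.513e+07 rad/s
X_L = ωL = 304 Ω
X_C = 1/(ωC) = 553 Ω
Net reactance X = X_L − X_C = -249 Ω
Z = 23.4 − j249 Ω
|Z| = √(23.4² + 249²) = 250 Ω
∠Z = arctan(-249/23.4) = -84.6°
I = V/|Z| = 986 mA
P = VI cos φ = 246 × 0.986 × cos(-84.6°) = 22.7 W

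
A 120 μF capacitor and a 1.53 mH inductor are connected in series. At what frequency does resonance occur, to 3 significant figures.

ω₀ = 1/√(LC) = 1/√(0.00153 × 0.00012) = 2334 rad/s
f₀ = ω₀/(2π) = 371 Hz

371 Hz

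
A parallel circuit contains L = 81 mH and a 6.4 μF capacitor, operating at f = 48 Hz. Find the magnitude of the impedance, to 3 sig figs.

25.6 Ω

ω = 2πf = 301.6 rad/s
X_L = ωL = 24.4 Ω
X_C = 1/(ωC) = 518 Ω
Parallel: admittances add. Y = 1/(jωL) + jωC
Y = (0 − j0.0390) S
|Y| = 0.0390 S → |Z| = 1/|Y| = 25.6 Ω, ∠Z = −∠Y = 90.0°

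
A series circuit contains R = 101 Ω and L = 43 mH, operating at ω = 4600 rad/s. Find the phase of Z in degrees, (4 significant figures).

62.95°

X_L = ωL = 197.8 Ω
Z = 101.0 + j197.8 Ω
|Z| = √(101.0² + 197.8²) = 222.1 Ω
∠Z = arctan(197.8/101.0) = 62.95°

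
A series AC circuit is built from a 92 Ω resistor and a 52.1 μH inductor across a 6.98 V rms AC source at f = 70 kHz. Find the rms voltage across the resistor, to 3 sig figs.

6.77 V

ω = 2πf = 439800 rad/s
X_L = ωL = 22.9 Ω
Z = 92.0 + j22.9 Ω
|Z| = √(92.0² + 22.9²) = 94.8 Ω
I = V/|Z| = 73.6 mA
V_R = I·|Z_R| = 0.0736 × 92.0 = 6.77 V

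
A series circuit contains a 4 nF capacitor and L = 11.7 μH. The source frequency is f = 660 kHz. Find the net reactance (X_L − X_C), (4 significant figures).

-11.77 Ω

ω = 2πf = 4.147e+06 rad/s
X_L = ωL = 48.52 Ω
X_C = 1/(ωC) = 60.29 Ω
X = 48.52 − 60.29 = -11.77 Ω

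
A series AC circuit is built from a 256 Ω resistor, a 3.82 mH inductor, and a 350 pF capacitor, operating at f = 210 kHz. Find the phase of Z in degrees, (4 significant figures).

ω = 2πf = 1.319e+06 rad/s
X_L = ωL = 5040 Ω
X_C = 1/(ωC) = 2165 Ω
Net reactance X = X_L − X_C = 2875 Ω
Z = 256.0 + j2875 Ω
|Z| = √(256.0² + 2875²) = 2886 Ω
∠Z = arctan(2875/256.0) = 84.91°

84.91°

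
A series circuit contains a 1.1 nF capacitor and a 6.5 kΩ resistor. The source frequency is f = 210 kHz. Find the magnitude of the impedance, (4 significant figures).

ω = 2πf = 1.319e+06 rad/s
X_C = 1/(ωC) = 689.0 Ω
Z = 6500 − j689.0 Ω
|Z| = √(6500² + 689.0²) = 6536 Ω

6536 Ω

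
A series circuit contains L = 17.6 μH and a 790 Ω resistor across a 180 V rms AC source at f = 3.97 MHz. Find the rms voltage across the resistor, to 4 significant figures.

ω = 2πf = 2.494e+07 rad/s
X_L = ωL = 439.0 Ω
Z = 790.0 + j439.0 Ω
|Z| = √(790.0² + 439.0²) = 903.8 Ω
I = V/|Z| = 199.2 mA
V_R = I·|Z_R| = 0.1992 × 790.0 = 157.3 V

157.3 V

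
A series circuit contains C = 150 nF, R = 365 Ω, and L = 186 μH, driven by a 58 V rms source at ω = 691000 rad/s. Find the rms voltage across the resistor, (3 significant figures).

55.1 V

X_L = ωL = 129 Ω
X_C = 1/(ωC) = 9.65 Ω
Net reactance X = X_L − X_C = 119 Ω
Z = 365 + j119 Ω
|Z| = √(365² + 119²) = 384 Ω
I = V/|Z| = 151 mA
V_R = I·|Z_R| = 0.151 × 365 = 55.1 V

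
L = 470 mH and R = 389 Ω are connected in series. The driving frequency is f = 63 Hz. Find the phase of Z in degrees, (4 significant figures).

ω = 2πf = 395.8 rad/s
X_L = ωL = 186.0 Ω
Z = 389.0 + j186.0 Ω
|Z| = √(389.0² + 186.0²) = 431.2 Ω
∠Z = arctan(186.0/389.0) = 25.56°

25.56°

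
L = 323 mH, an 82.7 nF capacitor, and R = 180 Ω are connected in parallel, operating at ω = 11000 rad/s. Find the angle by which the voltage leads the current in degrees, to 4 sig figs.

X_L = ωL = 3553 Ω
X_C = 1/(ωC) = 1099 Ω
Parallel: admittances add. Y = 1/R + 1/(jωL) + jωC
Y = (0.005556 + j0.0006282) S
|Y| = 0.005591 S → |Z| = 1/|Y| = 178.9 Ω, ∠Z = −∠Y = -6.452°

-6.452°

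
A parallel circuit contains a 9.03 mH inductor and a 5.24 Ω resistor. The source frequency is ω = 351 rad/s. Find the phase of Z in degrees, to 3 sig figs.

X_L = ωL = 3.17 Ω
Parallel: admittances add. Y = 1/R + 1/(jωL)
Y = (0.191 − j0.316) S
|Y| = 0.369 S → |Z| = 1/|Y| = 2.71 Ω, ∠Z = −∠Y = 58.8°

58.8°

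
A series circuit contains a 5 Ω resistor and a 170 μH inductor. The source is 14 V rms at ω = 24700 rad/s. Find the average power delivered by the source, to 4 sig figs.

22.99 W

X_L = ωL = 4.199 Ω
Z = 5.000 + j4.199 Ω
|Z| = √(5.000² + 4.199²) = 6.529 Ω
∠Z = arctan(4.199/5.000) = 40.02°
I = V/|Z| = 2.144 A
P = VI cos φ = 14 × 2.144 × cos(40.02°) = 22.99 W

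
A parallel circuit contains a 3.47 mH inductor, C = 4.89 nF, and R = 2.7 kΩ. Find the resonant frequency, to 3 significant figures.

ω₀ = 1/√(LC) = 1/√(0.00347 × 4.89e-09) = 242800 rad/s
f₀ = ω₀/(2π) = 38.6 kHz

38.6 kHz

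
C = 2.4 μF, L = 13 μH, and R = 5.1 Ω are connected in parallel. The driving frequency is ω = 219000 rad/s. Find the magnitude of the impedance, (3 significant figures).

3.81 Ω

X_L = ωL = 2.85 Ω
X_C = 1/(ωC) = 1.90 Ω
Parallel: admittances add. Y = 1/R + 1/(jωL) + jωC
Y = (0.196 + j0.174) S
|Y| = 0.262 S → |Z| = 1/|Y| = 3.81 Ω, ∠Z = −∠Y = -41.6°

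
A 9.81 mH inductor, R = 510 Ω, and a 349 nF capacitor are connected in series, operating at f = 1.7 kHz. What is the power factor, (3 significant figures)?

0.952

ω = 2πf = 10680 rad/s
X_L = ωL = 105 Ω
X_C = 1/(ωC) = 268 Ω
Net reactance X = X_L − X_C = -163 Ω
Z = 510 − j163 Ω
|Z| = √(510² + 163²) = 536 Ω
∠Z = arctan(-163/510) = -17.8°
cos φ = cos(-17.8°) = 0.952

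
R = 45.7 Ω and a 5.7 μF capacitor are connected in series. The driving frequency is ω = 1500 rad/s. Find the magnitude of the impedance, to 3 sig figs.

X_C = 1/(ωC) = 117 Ω
Z = 45.7 − j117 Ω
|Z| = √(45.7² + 117²) = 126 Ω

126 Ω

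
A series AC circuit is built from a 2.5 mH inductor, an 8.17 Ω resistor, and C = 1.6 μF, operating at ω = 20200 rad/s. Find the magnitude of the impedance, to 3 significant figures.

21.2 Ω

X_L = ωL = 50.5 Ω
X_C = 1/(ωC) = 30.9 Ω
Net reactance X = X_L − X_C = 19.6 Ω
Z = 8.17 + j19.6 Ω
|Z| = √(8.17² + 19.6²) = 21.2 Ω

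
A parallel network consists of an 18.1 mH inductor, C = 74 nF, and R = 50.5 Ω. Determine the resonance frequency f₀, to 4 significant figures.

4.349 kHz

ω₀ = 1/√(LC) = 1/√(0.0181 × 7.4e-08) = 27320 rad/s
f₀ = ω₀/(2π) = 4.349 kHz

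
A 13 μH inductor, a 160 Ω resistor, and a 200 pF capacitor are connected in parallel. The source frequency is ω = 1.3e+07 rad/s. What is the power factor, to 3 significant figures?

X_L = ωL = 169 Ω
X_C = 1/(ωC) = 385 Ω
Parallel: admittances add. Y = 1/R + 1/(jωL) + jωC
Y = (0.00625 − j0.00332) S
|Y| = 0.00708 S → |Z| = 1/|Y| = 141 Ω, ∠Z = −∠Y = 28.0°
cos φ = cos(28.0°) = 0.883

0.883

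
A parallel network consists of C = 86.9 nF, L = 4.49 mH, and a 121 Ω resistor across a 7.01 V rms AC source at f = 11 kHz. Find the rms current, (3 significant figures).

61.1 mA

ω = 2πf = 69120 rad/s
X_L = ωL = 310 Ω
X_C = 1/(ωC) = 166 Ω
Parallel: admittances add. Y = 1/R + 1/(jωL) + jωC
Y = (0.00826 + j0.00278) S
|Y| = 0.00872 S → |Z| = 1/|Y| = 115 Ω, ∠Z = −∠Y = -18.6°
I = V/|Z| = 7.01/115 = 61.1 mA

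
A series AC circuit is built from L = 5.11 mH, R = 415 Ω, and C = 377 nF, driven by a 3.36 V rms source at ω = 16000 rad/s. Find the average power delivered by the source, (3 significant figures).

X_L = ωL = 81.8 Ω
X_C = 1/(ωC) = 166 Ω
Net reactance X = X_L − X_C = -84.0 Ω
Z = 415 − j84.0 Ω
|Z| = √(415² + 84.0²) = 423 Ω
∠Z = arctan(-84.0/415) = -11.4°
I = V/|Z| = 7.94 mA
P = VI cos φ = 3.36 × 0.00794 × cos(-11.4°) = 26.1 mW

26.1 mW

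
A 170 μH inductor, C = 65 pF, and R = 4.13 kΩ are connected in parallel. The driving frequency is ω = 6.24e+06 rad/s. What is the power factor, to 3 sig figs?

0.411

X_L = ωL = 1060 Ω
X_C = 1/(ωC) = 2470 Ω
Parallel: admittances add. Y = 1/R + 1/(jωL) + jωC
Y = (0.000242 − j0.000537) S
|Y| = 0.000589 S → |Z| = 1/|Y| = 1700 Ω, ∠Z = −∠Y = 65.7°
cos φ = cos(65.7°) = 0.411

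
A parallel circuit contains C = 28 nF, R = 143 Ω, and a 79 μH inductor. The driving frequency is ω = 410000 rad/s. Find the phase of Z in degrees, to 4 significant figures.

X_L = ωL = 32.39 Ω
X_C = 1/(ωC) = 87.11 Ω
Parallel: admittances add. Y = 1/R + 1/(jωL) + jωC
Y = (0.006993 − j0.01939) S
|Y| = 0.02062 S → |Z| = 1/|Y| = 48.51 Ω, ∠Z = −∠Y = 70.17°

70.17°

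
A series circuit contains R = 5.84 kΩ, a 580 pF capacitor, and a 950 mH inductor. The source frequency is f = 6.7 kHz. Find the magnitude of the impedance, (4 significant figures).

5919 Ω

ω = 2πf = 42100 rad/s
X_L = ωL = 39990 Ω
X_C = 1/(ωC) = 40960 Ω
Net reactance X = X_L − X_C = -963.5 Ω
Z = 5840 − j963.5 Ω
|Z| = √(5840² + 963.5²) = 5919 Ω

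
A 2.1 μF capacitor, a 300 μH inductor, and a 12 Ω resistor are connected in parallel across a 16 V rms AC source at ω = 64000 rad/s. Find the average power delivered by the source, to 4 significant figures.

X_L = ωL = 19.20 Ω
X_C = 1/(ωC) = 7.440 Ω
Parallel: admittances add. Y = 1/R + 1/(jωL) + jωC
Y = (0.08333 + j0.08232) S
|Y| = 0.1171 S → |Z| = 1/|Y| = 8.537 Ω, ∠Z = −∠Y = -44.65°
I = V/|Z| = 1.874 A
P = VI cos φ = 16 × 1.874 × cos(-44.65°) = 21.33 W

21.33 W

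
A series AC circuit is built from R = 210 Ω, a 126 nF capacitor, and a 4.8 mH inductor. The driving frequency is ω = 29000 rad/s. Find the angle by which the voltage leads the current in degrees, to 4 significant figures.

X_L = ωL = 139.2 Ω
X_C = 1/(ωC) = 273.7 Ω
Net reactance X = X_L − X_C = -134.5 Ω
Z = 210.0 − j134.5 Ω
|Z| = √(210.0² + 134.5²) = 249.4 Ω
∠Z = arctan(-134.5/210.0) = -32.63°

-32.63°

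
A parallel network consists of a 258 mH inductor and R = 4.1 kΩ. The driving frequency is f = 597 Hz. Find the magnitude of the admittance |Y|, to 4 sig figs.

1.062 mS

ω = 2πf = 3751 rad/s
X_L = ωL = 967.8 Ω
Parallel: admittances add. Y = 1/R + 1/(jωL)
Y = (0.0002439 − j0.001033) S
|Y| = 0.001062 S → |Z| = 1/|Y| = 941.9 Ω, ∠Z = −∠Y = 76.72°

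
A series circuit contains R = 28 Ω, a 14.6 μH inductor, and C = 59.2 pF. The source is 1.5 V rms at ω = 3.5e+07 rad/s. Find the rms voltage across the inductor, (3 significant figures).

19.2 V

X_L = ωL = 511 Ω
X_C = 1/(ωC) = 483 Ω
Net reactance X = X_L − X_C = 28.4 Ω
Z = 28.0 + j28.4 Ω
|Z| = √(28.0² + 28.4²) = 39.9 Ω
I = V/|Z| = 37.6 mA
V_L = I·|Z_L| = 0.0376 × 511 = 19.2 V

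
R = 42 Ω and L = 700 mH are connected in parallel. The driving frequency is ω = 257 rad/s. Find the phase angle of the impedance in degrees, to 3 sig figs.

X_L = ωL = 180 Ω
Parallel: admittances add. Y = 1/R + 1/(jωL)
Y = (0.0238 − j0.00556) S
|Y| = 0.0244 S → |Z| = 1/|Y| = 40.9 Ω, ∠Z = −∠Y = 13.1°

13.1°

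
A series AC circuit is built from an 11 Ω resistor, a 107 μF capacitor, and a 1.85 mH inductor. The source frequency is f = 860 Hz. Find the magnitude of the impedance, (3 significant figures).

ω = 2πf = 5404 rad/s
X_L = ωL = 10.0 Ω
X_C = 1/(ωC) = 1.73 Ω
Net reactance X = X_L − X_C = 8.27 Ω
Z = 11.0 + j8.27 Ω
|Z| = √(11.0² + 8.27²) = 13.8 Ω

13.8 Ω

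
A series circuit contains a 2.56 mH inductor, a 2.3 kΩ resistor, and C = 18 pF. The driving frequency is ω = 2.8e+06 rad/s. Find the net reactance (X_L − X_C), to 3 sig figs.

-12700 Ω

X_L = ωL = 7170 Ω
X_C = 1/(ωC) = 19800 Ω
X = 7170 − 19800 = -12700 Ω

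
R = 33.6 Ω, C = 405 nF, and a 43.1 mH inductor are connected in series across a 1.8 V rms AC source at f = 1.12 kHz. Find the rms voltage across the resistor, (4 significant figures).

1.038 V

ω = 2πf = 7037 rad/s
X_L = ωL = 303.3 Ω
X_C = 1/(ωC) = 350.9 Ω
Net reactance X = X_L − X_C = -47.57 Ω
Z = 33.60 − j47.57 Ω
|Z| = √(33.60² + 47.57²) = 58.24 Ω
I = V/|Z| = 30.91 mA
V_R = I·|Z_R| = 0.03091 × 33.60 = 1.038 V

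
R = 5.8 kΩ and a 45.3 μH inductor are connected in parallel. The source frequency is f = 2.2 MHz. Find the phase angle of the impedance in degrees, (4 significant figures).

ω = 2πf = 1.382e+07 rad/s
X_L = ωL = 626.2 Ω
Parallel: admittances add. Y = 1/R + 1/(jωL)
Y = (0.0001724 − j0.001597) S
|Y| = 0.001606 S → |Z| = 1/|Y| = 622.6 Ω, ∠Z = −∠Y = 83.84°

83.84°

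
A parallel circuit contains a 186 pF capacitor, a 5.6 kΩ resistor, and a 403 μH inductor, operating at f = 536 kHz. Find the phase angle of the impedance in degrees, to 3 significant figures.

31.7°

ω = 2πf = 3.368e+06 rad/s
X_L = ωL = 1360 Ω
X_C = 1/(ωC) = 1600 Ω
Parallel: admittances add. Y = 1/R + 1/(jωL) + jωC
Y = (0.000179 − j0.000110) S
|Y| = 0.000210 S → |Z| = 1/|Y| = 4760 Ω, ∠Z = −∠Y = 31.7°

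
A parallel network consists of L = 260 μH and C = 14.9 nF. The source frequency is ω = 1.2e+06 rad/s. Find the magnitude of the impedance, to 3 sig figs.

X_L = ωL = 312 Ω
X_C = 1/(ωC) = 55.9 Ω
Parallel: admittances add. Y = 1/(jωL) + jωC
Y = (0 + j0.0147) S
|Y| = 0.0147 S → |Z| = 1/|Y| = 68.1 Ω, ∠Z = −∠Y = -90.0°

68.1 Ω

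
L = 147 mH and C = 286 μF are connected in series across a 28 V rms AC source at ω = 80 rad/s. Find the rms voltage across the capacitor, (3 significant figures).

38.3 V

X_L = ωL = 11.8 Ω
X_C = 1/(ωC) = 43.7 Ω
Net reactance X = X_L − X_C = -31.9 Ω
Z = − j31.9 Ω
|Z| = √(0² + 31.9²) = 31.9 Ω
I = V/|Z| = 876 mA
V_C = I·|Z_C| = 0.876 × 43.7 = 38.3 V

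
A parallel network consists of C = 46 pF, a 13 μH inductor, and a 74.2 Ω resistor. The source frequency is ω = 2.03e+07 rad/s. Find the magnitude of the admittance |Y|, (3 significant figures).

X_L = ωL = 264 Ω
X_C = 1/(ωC) = 1070 Ω
Parallel: admittances add. Y = 1/R + 1/(jωL) + jωC
Y = (0.0135 − j0.00286) S
|Y| = 0.0138 S → |Z| = 1/|Y| = 72.6 Ω, ∠Z = −∠Y = 12.0°

13.8 mS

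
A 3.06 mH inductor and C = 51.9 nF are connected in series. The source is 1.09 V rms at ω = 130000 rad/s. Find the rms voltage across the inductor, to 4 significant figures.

X_L = ωL = 397.8 Ω
X_C = 1/(ωC) = 148.2 Ω
Net reactance X = X_L − X_C = 249.6 Ω
Z = j249.6 Ω
|Z| = √(0² + 249.6²) = 249.6 Ω
I = V/|Z| = 4.367 mA
V_L = I·|Z_L| = 0.004367 × 397.8 = 1.737 V

1.737 V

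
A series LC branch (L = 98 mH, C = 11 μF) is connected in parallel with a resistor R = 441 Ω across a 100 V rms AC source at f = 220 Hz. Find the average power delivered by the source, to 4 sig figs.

22.68 W

ω = 2πf = 1382 rad/s
X_L = ωL = 135.5 Ω
X_C = 1/(ωC) = 65.77 Ω
Branch 1: Z₁ = R = 441.0 Ω
Branch 2 (series LC): Z₂ = j(X_L − X_C) = j69.70 Ω
Parallel: Z = Z₁Z₂/(Z₁+Z₂), |Z| = 68.84 Ω, ∠Z = 81.02°
I = V/|Z| = 1.453 A
P = VI cos φ = 100 × 1.453 × cos(81.02°) = 22.68 W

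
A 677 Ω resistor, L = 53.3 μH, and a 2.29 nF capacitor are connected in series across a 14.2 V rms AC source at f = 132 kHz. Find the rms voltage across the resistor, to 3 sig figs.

11.6 V

ω = 2πf = 829400 rad/s
X_L = ωL = 44.2 Ω
X_C = 1/(ωC) = 527 Ω
Net reactance X = X_L − X_C = -482 Ω
Z = 677 − j482 Ω
|Z| = √(677² + 482²) = 831 Ω
I = V/|Z| = 17.1 mA
V_R = I·|Z_R| = 0.0171 × 677 = 11.6 V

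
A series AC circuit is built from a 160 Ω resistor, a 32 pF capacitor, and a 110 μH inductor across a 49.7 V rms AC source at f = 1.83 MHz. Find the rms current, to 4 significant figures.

34.00 mA

ω = 2πf = 1.15e+07 rad/s
X_L = ωL = 1265 Ω
X_C = 1/(ωC) = 2718 Ω
Net reactance X = X_L − X_C = -1453 Ω
Z = 160.0 − j1453 Ω
|Z| = √(160.0² + 1453²) = 1462 Ω
I = V/|Z| = 49.7/1462 = 34.00 mA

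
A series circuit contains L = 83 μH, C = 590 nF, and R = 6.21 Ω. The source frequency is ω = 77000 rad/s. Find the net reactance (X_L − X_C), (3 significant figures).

X_L = ωL = 6.39 Ω
X_C = 1/(ωC) = 22.0 Ω
X = 6.39 − 22.0 = -15.6 Ω

-15.6 Ω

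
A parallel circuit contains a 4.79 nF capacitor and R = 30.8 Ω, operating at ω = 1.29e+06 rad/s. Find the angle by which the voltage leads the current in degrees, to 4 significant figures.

X_C = 1/(ωC) = 161.8 Ω
Parallel: admittances add. Y = 1/R + jωC
Y = (0.03247 + j0.006179) S
|Y| = 0.03305 S → |Z| = 1/|Y| = 30.26 Ω, ∠Z = −∠Y = -10.78°

-10.78°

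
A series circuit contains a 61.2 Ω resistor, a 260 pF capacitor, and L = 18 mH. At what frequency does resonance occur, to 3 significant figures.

ω₀ = 1/√(LC) = 1/√(0.018 × 2.6e-10) = 462300 rad/s
f₀ = ω₀/(2π) = 73.6 kHz

73.6 kHz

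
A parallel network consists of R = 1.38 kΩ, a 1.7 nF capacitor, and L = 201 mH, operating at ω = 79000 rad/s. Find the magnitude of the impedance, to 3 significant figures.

1370 Ω

X_L = ωL = 15900 Ω
X_C = 1/(ωC) = 7450 Ω
Parallel: admittances add. Y = 1/R + 1/(jωL) + jωC
Y = (0.000725 + j7.13e-05) S
|Y| = 0.000728 S → |Z| = 1/|Y| = 1370 Ω, ∠Z = −∠Y = -5.62°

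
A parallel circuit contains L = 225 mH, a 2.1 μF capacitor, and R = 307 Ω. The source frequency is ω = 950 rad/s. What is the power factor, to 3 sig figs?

0.772

X_L = ωL = 214 Ω
X_C = 1/(ωC) = 501 Ω
Parallel: admittances add. Y = 1/R + 1/(jωL) + jωC
Y = (0.00326 − j0.00268) S
|Y| = 0.00422 S → |Z| = 1/|Y| = 237 Ω, ∠Z = −∠Y = 39.5°
cos φ = cos(39.5°) = 0.772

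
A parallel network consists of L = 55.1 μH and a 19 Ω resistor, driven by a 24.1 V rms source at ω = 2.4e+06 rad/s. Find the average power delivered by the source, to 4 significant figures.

30.57 W

X_L = ωL = 132.2 Ω
Parallel: admittances add. Y = 1/R + 1/(jωL)
Y = (0.05263 − j0.007562) S
|Y| = 0.05317 S → |Z| = 1/|Y| = 18.81 Ω, ∠Z = −∠Y = 8.176°
I = V/|Z| = 1.281 A
P = VI cos φ = 24.1 × 1.281 × cos(8.176°) = 30.57 W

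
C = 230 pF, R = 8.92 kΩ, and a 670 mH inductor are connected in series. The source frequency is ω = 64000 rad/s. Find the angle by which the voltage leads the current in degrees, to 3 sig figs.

-70.4°

X_L = ωL = 42900 Ω
X_C = 1/(ωC) = 67900 Ω
Net reactance X = X_L − X_C = -25100 Ω
Z = 8920 − j25100 Ω
|Z| = √(8920² + 25100²) = 26600 Ω
∠Z = arctan(-25100/8920) = -70.4°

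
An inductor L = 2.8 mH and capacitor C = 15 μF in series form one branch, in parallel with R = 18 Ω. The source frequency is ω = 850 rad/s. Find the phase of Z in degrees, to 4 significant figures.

X_L = ωL = 2.380 Ω
X_C = 1/(ωC) = 78.43 Ω
Branch 1: Z₁ = R = 18.00 Ω
Branch 2 (series LC): Z₂ = j(X_L − X_C) = −j76.05 Ω
Parallel: Z = Z₁Z₂/(Z₁+Z₂), |Z| = 17.52 Ω, ∠Z = -13.32°

-13.32°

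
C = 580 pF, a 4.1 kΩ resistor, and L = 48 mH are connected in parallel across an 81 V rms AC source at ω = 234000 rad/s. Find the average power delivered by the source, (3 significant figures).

1.60 W

X_L = ωL = 11200 Ω
X_C = 1/(ωC) = 7370 Ω
Parallel: admittances add. Y = 1/R + 1/(jωL) + jωC
Y = (0.000244 + j4.67e-05) S
|Y| = 0.000248 S → |Z| = 1/|Y| = 4030 Ω, ∠Z = −∠Y = -10.8°
I = V/|Z| = 20.1 mA
P = VI cos φ = 81 × 0.0201 × cos(-10.8°) = 1.60 W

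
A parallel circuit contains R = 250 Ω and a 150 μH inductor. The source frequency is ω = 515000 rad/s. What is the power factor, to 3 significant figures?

0.295

X_L = ωL = 77.2 Ω
Parallel: admittances add. Y = 1/R + 1/(jωL)
Y = (0.00400 − j0.0129) S
|Y| = 0.0135 S → |Z| = 1/|Y| = 73.8 Ω, ∠Z = −∠Y = 72.8°
cos φ = cos(72.8°) = 0.295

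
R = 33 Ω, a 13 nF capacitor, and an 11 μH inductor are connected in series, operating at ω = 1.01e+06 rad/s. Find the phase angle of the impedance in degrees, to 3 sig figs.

-63.1°

X_L = ωL = 11.1 Ω
X_C = 1/(ωC) = 76.2 Ω
Net reactance X = X_L − X_C = -65.1 Ω
Z = 33.0 − j65.1 Ω
|Z| = √(33.0² + 65.1²) = 72.9 Ω
∠Z = arctan(-65.1/33.0) = -63.1°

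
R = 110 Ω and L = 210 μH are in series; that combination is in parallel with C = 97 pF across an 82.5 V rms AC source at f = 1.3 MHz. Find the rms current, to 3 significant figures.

ω = 2πf = 8.168e+06 rad/s
X_L = ωL = 1720 Ω
X_C = 1/(ωC) = 1260 Ω
Branch 1 (R+jX_L): Z₁ = 110 + j1720 Ω, |Z₁| = 1720 Ω
Branch 2 (−jX_C): Z₂ = −j1260 Ω
Parallel: Z = Z₁Z₂/(Z₁+Z₂), |Z| = 4650 Ω, ∠Z = -80.0°
I = V/|Z| = 82.5/4650 = 17.7 mA

17.7 mA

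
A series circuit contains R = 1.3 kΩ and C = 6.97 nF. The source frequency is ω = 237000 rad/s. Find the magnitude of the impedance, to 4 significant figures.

X_C = 1/(ωC) = 605.4 Ω
Z = 1300 − j605.4 Ω
|Z| = √(1300² + 605.4²) = 1434 Ω

1434 Ω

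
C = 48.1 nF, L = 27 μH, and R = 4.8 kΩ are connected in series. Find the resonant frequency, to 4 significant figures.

ω₀ = 1/√(LC) = 1/√(2.7e-05 × 4.81e-08) = 877500 rad/s
f₀ = ω₀/(2π) = 139.7 kHz

139.7 kHz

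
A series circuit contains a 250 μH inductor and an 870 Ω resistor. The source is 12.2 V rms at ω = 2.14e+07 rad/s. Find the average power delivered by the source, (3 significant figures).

4.41 mW

X_L = ωL = 5350 Ω
Z = 870 + j5350 Ω
|Z| = √(870² + 5350²) = 5420 Ω
∠Z = arctan(5350/870) = 80.8°
I = V/|Z| = 2.25 mA
P = VI cos φ = 12.2 × 0.00225 × cos(80.8°) = 4.41 mW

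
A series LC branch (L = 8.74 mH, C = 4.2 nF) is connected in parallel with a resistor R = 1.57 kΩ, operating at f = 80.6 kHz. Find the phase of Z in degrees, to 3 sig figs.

ω = 2πf = 506400 rad/s
X_L = ωL = 4430 Ω
X_C = 1/(ωC) = 470 Ω
Branch 1: Z₁ = R = 1570 Ω
Branch 2 (series LC): Z₂ = j(X_L − X_C) = j3960 Ω
Parallel: Z = Z₁Z₂/(Z₁+Z₂), |Z| = 1460 Ω, ∠Z = 21.6°

21.6°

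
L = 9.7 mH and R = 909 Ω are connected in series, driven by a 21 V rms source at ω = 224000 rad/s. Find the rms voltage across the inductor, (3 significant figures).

19.4 V

X_L = ωL = 2170 Ω
Z = 909 + j2170 Ω
|Z| = √(909² + 2170²) = 2360 Ω
I = V/|Z| = 8.92 mA
V_L = I·|Z_L| = 0.00892 × 2170 = 19.4 V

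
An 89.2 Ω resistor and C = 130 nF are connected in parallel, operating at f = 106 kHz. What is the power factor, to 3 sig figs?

ω = 2πf = 666000 rad/s
X_C = 1/(ωC) = 11.5 Ω
Parallel: admittances add. Y = 1/R + jωC
Y = (0.0112 + j0.0866) S
|Y| = 0.0873 S → |Z| = 1/|Y| = 11.5 Ω, ∠Z = −∠Y = -82.6°
cos φ = cos(-82.6°) = 0.128

0.128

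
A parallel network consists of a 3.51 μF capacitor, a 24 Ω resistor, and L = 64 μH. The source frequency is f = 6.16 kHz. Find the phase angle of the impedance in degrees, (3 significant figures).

81.2°

ω = 2πf = 38700 rad/s
X_L = ωL = 2.48 Ω
X_C = 1/(ωC) = 7.36 Ω
Parallel: admittances add. Y = 1/R + 1/(jωL) + jωC
Y = (0.0417 − j0.268) S
|Y| = 0.271 S → |Z| = 1/|Y| = 3.69 Ω, ∠Z = −∠Y = 81.2°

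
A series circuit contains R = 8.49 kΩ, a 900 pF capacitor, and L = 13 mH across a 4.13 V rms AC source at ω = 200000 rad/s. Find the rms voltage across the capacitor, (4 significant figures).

2.552 V

X_L = ωL = 2600 Ω
X_C = 1/(ωC) = 5556 Ω
Net reactance X = X_L − X_C = -2956 Ω
Z = 8490 − j2956 Ω
|Z| = √(8490² + 2956²) = 8990 Ω
I = V/|Z| = 459.4 μA
V_C = I·|Z_C| = 0.0004594 × 5556 = 2.552 V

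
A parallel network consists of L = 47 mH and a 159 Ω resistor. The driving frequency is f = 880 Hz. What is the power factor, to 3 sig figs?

ω = 2πf = 5529 rad/s
X_L = ωL = 260 Ω
Parallel: admittances add. Y = 1/R + 1/(jωL)
Y = (0.00629 − j0.00385) S
|Y| = 0.00737 S → |Z| = 1/|Y| = 136 Ω, ∠Z = −∠Y = 31.5°
cos φ = cos(31.5°) = 0.853

0.853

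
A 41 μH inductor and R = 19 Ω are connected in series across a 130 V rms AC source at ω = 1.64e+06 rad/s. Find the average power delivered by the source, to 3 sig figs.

X_L = ωL = 67.2 Ω
Z = 19.0 + j67.2 Ω
|Z| = √(19.0² + 67.2²) = 69.9 Ω
∠Z = arctan(67.2/19.0) = 74.2°
I = V/|Z| = 1.86 A
P = VI cos φ = 130 × 1.86 × cos(74.2°) = 65.8 W

65.8 W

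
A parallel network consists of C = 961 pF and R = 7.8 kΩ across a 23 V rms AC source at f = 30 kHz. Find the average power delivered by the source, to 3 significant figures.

67.8 mW

ω = 2πf = 188500 rad/s
X_C = 1/(ωC) = 5520 Ω
Parallel: admittances add. Y = 1/R + jωC
Y = (0.000128 + j0.000181) S
|Y| = 0.000222 S → |Z| = 1/|Y| = 4510 Ω, ∠Z = −∠Y = -54.7°
I = V/|Z| = 5.10 mA
P = VI cos φ = 23 × 0.00510 × cos(-54.7°) = 67.8 mW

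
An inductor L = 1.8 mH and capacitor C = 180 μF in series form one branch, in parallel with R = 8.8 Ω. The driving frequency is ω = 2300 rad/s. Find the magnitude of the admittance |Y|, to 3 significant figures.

591 mS

X_L = ωL = 4.14 Ω
X_C = 1/(ωC) = 2.42 Ω
Branch 1: Z₁ = R = 8.80 Ω
Branch 2 (series LC): Z₂ = j(X_L − X_C) = j1.72 Ω
Parallel: Z = Z₁Z₂/(Z₁+Z₂), |Z| = 1.69 Ω, ∠Z = 78.9°
|Y| = 1/|Z| = 591 mS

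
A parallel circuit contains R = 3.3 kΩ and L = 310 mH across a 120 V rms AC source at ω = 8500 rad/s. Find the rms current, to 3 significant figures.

X_L = ωL = 2640 Ω
Parallel: admittances add. Y = 1/R + 1/(jωL)
Y = (0.000303 − j0.000380) S
|Y| = 0.000486 S → |Z| = 1/|Y| = 2060 Ω, ∠Z = −∠Y = 51.4°
I = V/|Z| = 120/2060 = 58.3 mA

58.3 mA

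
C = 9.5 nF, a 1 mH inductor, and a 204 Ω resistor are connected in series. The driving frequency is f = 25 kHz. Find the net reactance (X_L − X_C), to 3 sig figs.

ω = 2πf = 157100 rad/s
X_L = ωL = 157 Ω
X_C = 1/(ωC) = 670 Ω
X = 157 − 670 = -513 Ω

-513 Ω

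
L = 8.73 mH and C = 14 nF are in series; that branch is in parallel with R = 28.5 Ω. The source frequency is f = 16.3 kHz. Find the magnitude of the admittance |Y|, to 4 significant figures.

35.45 mS

ω = 2πf = 102400 rad/s
X_L = ωL = 894.1 Ω
X_C = 1/(ωC) = 697.4 Ω
Branch 1: Z₁ = R = 28.50 Ω
Branch 2 (series LC): Z₂ = j(X_L − X_C) = j196.7 Ω
Parallel: Z = Z₁Z₂/(Z₁+Z₂), |Z| = 28.21 Ω, ∠Z = 8.246°
|Y| = 1/|Z| = 35.45 mS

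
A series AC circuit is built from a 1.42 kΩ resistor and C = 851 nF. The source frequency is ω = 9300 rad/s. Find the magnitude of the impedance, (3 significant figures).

X_C = 1/(ωC) = 126 Ω
Z = 1420 − j126 Ω
|Z| = √(1420² + 126²) = 1430 Ω

1430 Ω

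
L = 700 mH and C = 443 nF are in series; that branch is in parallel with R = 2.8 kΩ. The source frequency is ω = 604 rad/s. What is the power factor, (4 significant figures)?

X_L = ωL = 422.8 Ω
X_C = 1/(ωC) = 3737 Ω
Branch 1: Z₁ = R = 2800 Ω
Branch 2 (series LC): Z₂ = j(X_L − X_C) = −j3315 Ω
Parallel: Z = Z₁Z₂/(Z₁+Z₂), |Z| = 2139 Ω, ∠Z = -40.19°
cos φ = cos(-40.19°) = 0.7639

0.7639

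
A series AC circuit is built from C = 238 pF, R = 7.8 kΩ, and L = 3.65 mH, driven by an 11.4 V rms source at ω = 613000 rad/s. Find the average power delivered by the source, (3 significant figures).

12.3 mW

X_L = ωL = 2240 Ω
X_C = 1/(ωC) = 6850 Ω
Net reactance X = X_L − X_C = -4620 Ω
Z = 7800 − j4620 Ω
|Z| = √(7800² + 4620²) = 9060 Ω
∠Z = arctan(-4620/7800) = -30.6°
I = V/|Z| = 1.26 mA
P = VI cos φ = 11.4 × 0.00126 × cos(-30.6°) = 12.3 mW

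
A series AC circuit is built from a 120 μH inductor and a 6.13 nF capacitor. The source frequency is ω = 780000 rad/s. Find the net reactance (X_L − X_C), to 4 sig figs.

-115.5 Ω

X_L = ωL = 93.60 Ω
X_C = 1/(ωC) = 209.1 Ω
X = 93.60 − 209.1 = -115.5 Ω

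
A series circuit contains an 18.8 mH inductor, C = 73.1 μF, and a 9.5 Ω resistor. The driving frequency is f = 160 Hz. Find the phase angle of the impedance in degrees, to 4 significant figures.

29.12°

ω = 2πf = 1005 rad/s
X_L = ωL = 18.90 Ω
X_C = 1/(ωC) = 13.61 Ω
Net reactance X = X_L − X_C = 5.292 Ω
Z = 9.500 + j5.292 Ω
|Z| = √(9.500² + 5.292²) = 10.87 Ω
∠Z = arctan(5.292/9.500) = 29.12°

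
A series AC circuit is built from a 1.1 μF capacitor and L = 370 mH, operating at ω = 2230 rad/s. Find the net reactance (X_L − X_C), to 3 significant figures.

417 Ω

X_L = ωL = 825 Ω
X_C = 1/(ωC) = 408 Ω
X = 825 − 408 = 417 Ω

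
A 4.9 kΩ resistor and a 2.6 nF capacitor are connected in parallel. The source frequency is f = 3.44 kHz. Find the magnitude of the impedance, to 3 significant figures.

4720 Ω

ω = 2πf = 21610 rad/s
X_C = 1/(ωC) = 17800 Ω
Parallel: admittances add. Y = 1/R + jωC
Y = (0.000204 + j5.62e-05) S
|Y| = 0.000212 S → |Z| = 1/|Y| = 4720 Ω, ∠Z = −∠Y = -15.4°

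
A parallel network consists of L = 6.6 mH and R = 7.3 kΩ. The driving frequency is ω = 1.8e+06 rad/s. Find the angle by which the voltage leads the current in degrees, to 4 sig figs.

X_L = ωL = 11880 Ω
Parallel: admittances add. Y = 1/R + 1/(jωL)
Y = (0.0001370 − j8.418e-05) S
|Y| = 0.0001608 S → |Z| = 1/|Y| = 6220 Ω, ∠Z = −∠Y = 31.57°

31.57°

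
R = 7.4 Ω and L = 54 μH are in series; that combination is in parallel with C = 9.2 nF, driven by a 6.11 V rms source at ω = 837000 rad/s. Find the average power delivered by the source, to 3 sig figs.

X_L = ωL = 45.2 Ω
X_C = 1/(ωC) = 130 Ω
Branch 1 (R+jX_L): Z₁ = 7.40 + j45.2 Ω, |Z₁| = 45.8 Ω
Branch 2 (−jX_C): Z₂ = −j130 Ω
Parallel: Z = Z₁Z₂/(Z₁+Z₂), |Z| = 70.0 Ω, ∠Z = 75.7°
I = V/|Z| = 87.3 mA
P = VI cos φ = 6.11 × 0.0873 × cos(75.7°) = 132 mW

132 mW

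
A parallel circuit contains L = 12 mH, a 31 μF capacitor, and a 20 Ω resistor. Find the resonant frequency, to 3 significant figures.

261 Hz

ω₀ = 1/√(LC) = 1/√(0.012 × 3.1e-05) = 1640 rad/s
f₀ = ω₀/(2π) = 261 Hz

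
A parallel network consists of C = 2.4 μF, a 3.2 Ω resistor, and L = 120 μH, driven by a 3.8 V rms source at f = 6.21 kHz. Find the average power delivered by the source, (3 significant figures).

ω = 2πf = 39020 rad/s
X_L = ωL = 4.68 Ω
X_C = 1/(ωC) = 10.7 Ω
Parallel: admittances add. Y = 1/R + 1/(jωL) + jωC
Y = (0.312 − j0.120) S
|Y| = 0.335 S → |Z| = 1/|Y| = 2.99 Ω, ∠Z = −∠Y = 21.0°
I = V/|Z| = 1.27 A
P = VI cos φ = 3.8 × 1.27 × cos(21.0°) = 4.51 W

4.51 W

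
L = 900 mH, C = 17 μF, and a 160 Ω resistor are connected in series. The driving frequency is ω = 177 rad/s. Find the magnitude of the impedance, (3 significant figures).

236 Ω

X_L = ωL = 159 Ω
X_C = 1/(ωC) = 332 Ω
Net reactance X = X_L − X_C = -173 Ω
Z = 160 − j173 Ω
|Z| = √(160² + 173²) = 236 Ω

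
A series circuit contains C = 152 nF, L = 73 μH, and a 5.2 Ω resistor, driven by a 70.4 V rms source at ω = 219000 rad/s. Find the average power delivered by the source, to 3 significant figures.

X_L = ωL = 16.0 Ω
X_C = 1/(ωC) = 30.0 Ω
Net reactance X = X_L − X_C = -14.1 Ω
Z = 5.20 − j14.1 Ω
|Z| = √(5.20² + 14.1²) = 15.0 Ω
∠Z = arctan(-14.1/5.20) = -69.7°
I = V/|Z| = 4.70 A
P = VI cos φ = 70.4 × 4.70 × cos(-69.7°) = 115 W

115 W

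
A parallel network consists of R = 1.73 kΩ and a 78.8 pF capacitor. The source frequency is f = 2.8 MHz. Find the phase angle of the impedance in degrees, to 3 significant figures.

-67.4°

ω = 2πf = 1.759e+07 rad/s
X_C = 1/(ωC) = 721 Ω
Parallel: admittances add. Y = 1/R + jωC
Y = (0.000578 + j0.00139) S
|Y| = 0.00150 S → |Z| = 1/|Y| = 666 Ω, ∠Z = −∠Y = -67.4°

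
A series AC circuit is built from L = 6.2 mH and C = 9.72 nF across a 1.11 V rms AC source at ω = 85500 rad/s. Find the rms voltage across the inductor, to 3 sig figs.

X_L = ωL = 530 Ω
X_C = 1/(ωC) = 1200 Ω
Net reactance X = X_L − X_C = -673 Ω
Z = − j673 Ω
|Z| = √(0² + 673²) = 673 Ω
I = V/|Z| = 1.65 mA
V_L = I·|Z_L| = 0.00165 × 530 = 0.874 V

0.874 V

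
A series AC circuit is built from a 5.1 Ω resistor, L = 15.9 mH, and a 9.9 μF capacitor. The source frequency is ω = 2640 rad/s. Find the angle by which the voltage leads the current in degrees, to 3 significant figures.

36.1°

X_L = ωL = 42.0 Ω
X_C = 1/(ωC) = 38.3 Ω
Net reactance X = X_L − X_C = 3.71 Ω
Z = 5.10 + j3.71 Ω
|Z| = √(5.10² + 3.71²) = 6.31 Ω
∠Z = arctan(3.71/5.10) = 36.1°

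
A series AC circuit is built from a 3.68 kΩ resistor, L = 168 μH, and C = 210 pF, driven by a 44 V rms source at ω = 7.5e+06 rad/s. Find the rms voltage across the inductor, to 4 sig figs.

14.85 V

X_L = ωL = 1260 Ω
X_C = 1/(ωC) = 634.9 Ω
Net reactance X = X_L − X_C = 625.1 Ω
Z = 3680 + j625.1 Ω
|Z| = √(3680² + 625.1²) = 3733 Ω
I = V/|Z| = 11.79 mA
V_L = I·|Z_L| = 0.01179 × 1260 = 14.85 V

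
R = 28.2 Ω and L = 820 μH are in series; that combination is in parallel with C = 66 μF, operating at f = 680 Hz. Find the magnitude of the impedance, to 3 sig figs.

ω = 2πf = 4273 rad/s
X_L = ωL = 3.50 Ω
X_C = 1/(ωC) = 3.55 Ω
Branch 1 (R+jX_L): Z₁ = 28.2 + j3.50 Ω, |Z₁| = 28.4 Ω
Branch 2 (−jX_C): Z₂ = −j3.55 Ω
Parallel: Z = Z₁Z₂/(Z₁+Z₂), |Z| = 3.57 Ω, ∠Z = -82.8°

3.57 Ω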